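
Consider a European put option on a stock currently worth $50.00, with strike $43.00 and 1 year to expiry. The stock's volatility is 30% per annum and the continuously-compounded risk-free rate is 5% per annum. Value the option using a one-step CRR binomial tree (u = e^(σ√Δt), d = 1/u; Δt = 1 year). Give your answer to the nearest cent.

CRR parameters: u = e^(σ√Δt) = e^(0.3·√1) = 1.3499, d = 1/u = 0.7408
Per-period rate: rΔt = 0.05·1 = 0.05, so R = e^0.05 = 1.0513
Risk-neutral probability p = (e^0.05 − 0.7408)/(1.3499 − 0.7408) = 0.3105/0.6090 = 0.5097
Terminal stock prices: S_u = 67.49, S_d = 37.04
Terminal payoffs (K − S): max(-24.49, 0) = 0, max(5.959, 0) = 5.959
Node 0 (S = 50): V_0 = e^(−0.05)·[0.5097·0.0000 + 0.4903·5.9591] = 2.7790

$2.78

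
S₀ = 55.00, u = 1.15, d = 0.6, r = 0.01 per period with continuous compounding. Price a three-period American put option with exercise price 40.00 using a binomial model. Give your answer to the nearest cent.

2.90

Risk-neutral probability p = (e^0.01 − 0.6)/(1.15 − 0.6) = 0.4101/0.5500 = 0.7455
Terminal stock prices: S_uuu = 83.65, S_uud = 43.64, S_udd = 22.77, S_ddd = 11.88
Terminal payoffs (K − S): max(-43.65, 0) = 0, max(-3.642, 0) = 0, max(17.23, 0) = 17.23, max(28.12, 0) = 28.12
Node uu (S = 72.74): continuation = e^(−0.01)·[0.7455·0.0000 + 0.2545·0.0000] = 0.0000; exercise value = 0.0000 ≤ continuation, so V_uu = 0.0000
Node ud (S = 37.95): continuation = e^(−0.01)·[0.7455·0.0000 + 0.2545·17.2300] = 4.3406; exercise value = 2.0500 ≤ continuation, so V_ud = 4.3406
Node dd (S = 19.8): continuation = e^(−0.01)·[0.7455·17.2300 + 0.2545·28.1200] = 19.8020; exercise value = 20.2000 > continuation, so V_dd = 20.2000 (exercise)
Node u (S = 63.25): continuation = e^(−0.01)·[0.7455·0.0000 + 0.2545·4.3406] = 1.0935; exercise value = 0.0000 ≤ continuation, so V_u = 1.0935
Node d (S = 33): continuation = e^(−0.01)·[0.7455·4.3406 + 0.2545·20.2000] = 8.2928; exercise value = 7.0000 ≤ continuation, so V_d = 8.2928
Node 0 (S = 55): continuation = e^(−0.01)·[0.7455·1.0935 + 0.2545·8.2928] = 2.8963; exercise value = 0.0000 ≤ continuation, so V_0 = 2.8963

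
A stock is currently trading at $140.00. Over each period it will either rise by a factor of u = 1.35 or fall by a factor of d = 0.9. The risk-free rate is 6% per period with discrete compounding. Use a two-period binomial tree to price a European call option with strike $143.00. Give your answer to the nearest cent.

Risk-neutral probability p = (1 + 0.06 − 0.9)/(1.35 − 0.9) = 0.1600/0.4500 = 0.3556
Terminal stock prices: S_uu = 255.2, S_ud = 170.1, S_dd = 113.4
Terminal payoffs (S − K): max(112.2, 0) = 112.2, max(27.1, 0) = 27.1, max(-29.6, 0) = 0
Node u (S = 189): V_u = 1/1.06·[0.3556·112.1500 + 0.6444·27.1000] = 54.0943
Node d (S = 126): V_d = 1/1.06·[0.3556·27.1000 + 0.6444·0.0000] = 9.0901
Node 0 (S = 140): V_0 = 1/1.06·[0.3556·54.0943 + 0.6444·9.0901] = 23.6714

$23.67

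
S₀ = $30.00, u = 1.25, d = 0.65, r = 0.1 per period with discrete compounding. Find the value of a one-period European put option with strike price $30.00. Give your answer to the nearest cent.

Risk-neutral probability p = (1 + 0.1 − 0.65)/(1.25 − 0.65) = 0.4500/0.6000 = 0.7500
Terminal stock prices: S_u = 37.5, S_d = 19.5
Terminal payoffs (K − S): max(-7.5, 0) = 0, max(10.5, 0) = 10.5
Node 0 (S = 30): V_0 = 1/1.1·[0.7500·0.0000 + 0.2500·10.5000] = 2.3864

$2.39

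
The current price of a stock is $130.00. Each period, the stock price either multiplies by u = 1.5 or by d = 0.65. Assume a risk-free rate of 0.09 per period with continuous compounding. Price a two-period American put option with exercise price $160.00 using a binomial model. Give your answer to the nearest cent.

Risk-neutral probability p = (e^0.09 − 0.65)/(1.5 − 0.65) = 0.4442/0.8500 = 0.5226
Terminal stock prices: S_uu = 292.5, S_ud = 126.8, S_dd = 54.93
Terminal payoffs (K − S): max(-132.5, 0) = 0, max(33.25, 0) = 33.25, max(105.1, 0) = 105.1
Node u (S = 195): continuation = e^(−0.09)·[0.5226·0.0000 + 0.4774·33.2500] = 14.5086; exercise value = 0.0000 ≤ continuation, so V_u = 14.5086
Node d (S = 84.5): continuation = e^(−0.09)·[0.5226·33.2500 + 0.4774·105.0750] = 61.7290; exercise value = 75.5000 > continuation, so V_d = 75.5000 (exercise)
Node 0 (S = 130): continuation = e^(−0.09)·[0.5226·14.5086 + 0.4774·75.5000] = 39.8734; exercise value = 30.0000 ≤ continuation, so V_0 = 39.8734

$39.87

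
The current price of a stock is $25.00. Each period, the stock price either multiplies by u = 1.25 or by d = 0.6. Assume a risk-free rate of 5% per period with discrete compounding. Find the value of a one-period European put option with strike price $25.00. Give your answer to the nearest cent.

$2.93

Risk-neutral probability p = (1 + 0.05 − 0.6)/(1.25 − 0.6) = 0.4500/0.6500 = 0.6923
Terminal stock prices: S_u = 31.25, S_d = 15
Terminal payoffs (K − S): max(-6.25, 0) = 0, max(10, 0) = 10
Node 0 (S = 25): V_0 = 1/1.05·[0.6923·0.0000 + 0.3077·10.0000] = 2.9304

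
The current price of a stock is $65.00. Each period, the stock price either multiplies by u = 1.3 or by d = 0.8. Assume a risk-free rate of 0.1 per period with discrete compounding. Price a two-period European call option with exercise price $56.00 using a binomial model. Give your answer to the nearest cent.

$20.62

Risk-neutral probability p = (1 + 0.1 − 0.8)/(1.3 − 0.8) = 0.3000/0.5000 = 0.6000
Terminal stock prices: S_uu = 109.9, S_ud = 67.6, S_dd = 41.6
Terminal payoffs (S − K): max(53.85, 0) = 53.85, max(11.6, 0) = 11.6, max(-14.4, 0) = 0
Node u (S = 84.5): V_u = 1/1.1·[0.6000·53.8500 + 0.4000·11.6000] = 33.5909
Node d (S = 52): V_d = 1/1.1·[0.6000·11.6000 + 0.4000·0.0000] = 6.3273
Node 0 (S = 65): V_0 = 1/1.1·[0.6000·33.5909 + 0.4000·6.3273] = 20.6231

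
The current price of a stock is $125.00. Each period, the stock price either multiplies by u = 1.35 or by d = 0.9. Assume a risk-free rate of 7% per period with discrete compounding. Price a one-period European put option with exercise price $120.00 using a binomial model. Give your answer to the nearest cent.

$4.36

Risk-neutral probability p = (1 + 0.07 − 0.9)/(1.35 − 0.9) = 0.1700/0.4500 = 0.3778
Terminal stock prices: S_u = 168.8, S_d = 112.5
Terminal payoffs (K − S): max(-48.75, 0) = 0, max(7.5, 0) = 7.5
Node 0 (S = 125): V_0 = 1/1.07·[0.3778·0.0000 + 0.6222·7.5000] = 4.3614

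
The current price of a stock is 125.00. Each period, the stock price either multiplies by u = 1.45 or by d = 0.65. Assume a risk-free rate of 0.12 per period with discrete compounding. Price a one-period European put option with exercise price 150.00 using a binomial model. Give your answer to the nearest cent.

25.32

Risk-neutral probability p = (1 + 0.12 − 0.65)/(1.45 − 0.65) = 0.4700/0.8000 = 0.5875
Terminal stock prices: S_u = 181.2, S_d = 81.25
Terminal payoffs (K − S): max(-31.25, 0) = 0, max(68.75, 0) = 68.75
Node 0 (S = 125): V_0 = 1/1.12·[0.5875·0.0000 + 0.4125·68.7500] = 25.3209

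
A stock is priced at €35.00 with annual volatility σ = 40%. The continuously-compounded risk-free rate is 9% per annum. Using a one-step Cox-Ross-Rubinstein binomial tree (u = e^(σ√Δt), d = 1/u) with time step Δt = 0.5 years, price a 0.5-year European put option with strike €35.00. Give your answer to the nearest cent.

€4.04

CRR parameters: u = e^(σ√Δt) = e^(0.4·√0.5) = 1.3269, d = 1/u = 0.7536
Per-period rate: rΔt = 0.09·0.5 = 0.045, so R = e^0.045 = 1.0460
Risk-neutral probability p = (e^0.045 − 0.7536)/(1.3269 − 0.7536) = 0.2924/0.5733 = 0.5100
Terminal stock prices: S_u = 46.44, S_d = 26.38
Terminal payoffs (K − S): max(-11.44, 0) = 0, max(8.623, 0) = 8.623
Node 0 (S = 35): V_0 = e^(−0.045)·[0.5100·0.0000 + 0.4900·8.6227] = 4.0388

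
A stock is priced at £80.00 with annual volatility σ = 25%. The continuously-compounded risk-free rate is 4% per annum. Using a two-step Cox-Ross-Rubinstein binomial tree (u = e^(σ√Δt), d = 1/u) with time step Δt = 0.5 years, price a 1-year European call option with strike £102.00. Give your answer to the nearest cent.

£3.01

CRR parameters: u = e^(σ√Δt) = e^(0.25·√0.5) = 1.1934, d = 1/u = 0.8380
Per-period rate: rΔt = 0.04·0.5 = 0.02, so R = e^0.02 = 1.0202
Risk-neutral probability p = (e^0.02 − 0.8380)/(1.1934 − 0.8380) = 0.1822/0.3554 = 0.5128
Terminal stock prices: S_uu = 113.9, S_ud = 80, S_dd = 56.18
Terminal payoffs (S − K): max(11.93, 0) = 11.93, max(-22, 0) = 0, max(-45.82, 0) = 0
Node u (S = 95.47): V_u = e^(−0.02)·[0.5128·11.9295 + 0.4872·0.0000] = 5.9959
Node d (S = 67.04): V_d = e^(−0.02)·[0.5128·0.0000 + 0.4872·0.0000] = 0.0000
Node 0 (S = 80): V_0 = e^(−0.02)·[0.5128·5.9959 + 0.4872·0.0000] = 3.0136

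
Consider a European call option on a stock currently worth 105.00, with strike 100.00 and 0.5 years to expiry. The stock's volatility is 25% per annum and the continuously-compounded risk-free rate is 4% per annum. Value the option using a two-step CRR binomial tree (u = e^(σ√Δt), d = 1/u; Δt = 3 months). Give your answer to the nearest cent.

11.29

CRR parameters: u = e^(σ√Δt) = e^(0.25·√0.25) = 1.1331, d = 1/u = 0.8825
Per-period rate: rΔt = 0.04·0.25 = 0.01, so R = e^0.01 = 1.0101
Risk-neutral probability p = (e^0.01 − 0.8825)/(1.1331 − 0.8825) = 0.1276/0.2507 = 0.5089
Terminal stock prices: S_uu = 134.8, S_ud = 105, S_dd = 81.77
Terminal payoffs (S − K): max(34.82, 0) = 34.82, max(5, 0) = 5, max(-18.23, 0) = 0
Node u (S = 119): V_u = e^(−0.01)·[0.5089·34.8227 + 0.4911·5.0000] = 19.9756
Node d (S = 92.66): V_d = e^(−0.01)·[0.5089·5.0000 + 0.4911·0.0000] = 2.5191
Node 0 (S = 105): V_0 = e^(−0.01)·[0.5089·19.9756 + 0.4911·2.5191] = 11.2890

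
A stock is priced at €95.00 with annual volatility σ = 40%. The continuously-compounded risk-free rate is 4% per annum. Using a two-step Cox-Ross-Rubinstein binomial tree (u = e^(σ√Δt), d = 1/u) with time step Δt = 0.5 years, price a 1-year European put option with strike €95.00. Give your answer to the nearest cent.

€11.29

CRR parameters: u = e^(σ√Δt) = e^(0.4·√0.5) = 1.3269, d = 1/u = 0.7536
Per-period rate: rΔt = 0.04·0.5 = 0.02, so R = e^0.02 = 1.0202
Risk-neutral probability p = (e^0.02 − 0.7536)/(1.3269 − 0.7536) = 0.2666/0.5733 = 0.4650
Terminal stock prices: S_uu = 167.3, S_ud = 95, S_dd = 53.96
Terminal payoffs (K − S): max(-72.26, 0) = 0, max(0, 0) = 0, max(41.04, 0) = 41.04
Node u (S = 126.1): V_u = e^(−0.02)·[0.4650·0.0000 + 0.5350·0.0000] = 0.0000
Node d (S = 71.6): V_d = e^(−0.02)·[0.4650·0.0000 + 0.5350·41.0428] = 21.5232
Node 0 (S = 95): V_0 = e^(−0.02)·[0.4650·0.0000 + 0.5350·21.5232] = 11.2870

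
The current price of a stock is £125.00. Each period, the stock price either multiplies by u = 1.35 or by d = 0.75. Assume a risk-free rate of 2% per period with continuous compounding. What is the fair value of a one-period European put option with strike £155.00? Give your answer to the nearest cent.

Risk-neutral probability p = (e^0.02 − 0.75)/(1.35 − 0.75) = 0.2702/0.6000 = 0.4503
Terminal stock prices: S_u = 168.8, S_d = 93.75
Terminal payoffs (K − S): max(-13.75, 0) = 0, max(61.25, 0) = 61.25
Node 0 (S = 125): V_0 = e^(−0.02)·[0.4503·0.0000 + 0.5497·61.2500] = 33.0003

£33.00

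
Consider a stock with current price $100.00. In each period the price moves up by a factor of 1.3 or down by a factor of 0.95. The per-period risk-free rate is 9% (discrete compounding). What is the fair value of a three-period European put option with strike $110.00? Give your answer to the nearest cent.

Risk-neutral probability p = (1 + 0.09 − 0.95)/(1.3 − 0.95) = 0.1400/0.3500 = 0.4000
Terminal stock prices: S_uuu = 219.7, S_uud = 160.6, S_udd = 117.3, S_ddd = 85.74
Terminal payoffs (K − S): max(-109.7, 0) = 0, max(-50.55, 0) = 0, max(-7.325, 0) = 0, max(24.26, 0) = 24.26
Node uu (S = 169): V_uu = 1/1.09·[0.4000·0.0000 + 0.6000·0.0000] = 0.0000
Node ud (S = 123.5): V_ud = 1/1.09·[0.4000·0.0000 + 0.6000·0.0000] = 0.0000
Node dd (S = 90.25): V_dd = 1/1.09·[0.4000·0.0000 + 0.6000·24.2625] = 13.3555
Node u (S = 130): V_u = 1/1.09·[0.4000·0.0000 + 0.6000·0.0000] = 0.0000
Node d (S = 95): V_d = 1/1.09·[0.4000·0.0000 + 0.6000·13.3555] = 7.3517
Node 0 (S = 100): V_0 = 1/1.09·[0.4000·0.0000 + 0.6000·7.3517] = 4.0468

$4.05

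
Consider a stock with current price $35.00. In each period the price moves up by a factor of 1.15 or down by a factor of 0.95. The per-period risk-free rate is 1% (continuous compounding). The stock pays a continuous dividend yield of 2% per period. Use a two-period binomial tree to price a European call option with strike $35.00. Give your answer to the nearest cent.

Per-period risk-free factor R = e^0.01 = 1.0101; dividend-adjusted growth = e^(0.01−0.02) = 0.9900.
Risk-neutral probability p = (0.9900 − 0.95)/(1.15 − 0.95) = 0.0400/0.2000 = 0.2002
Terminal stock prices: S_uu = 46.29, S_ud = 38.24, S_dd = 31.59
Terminal payoffs (S − K): max(11.29, 0) = 11.29, max(3.237, 0) = 3.237, max(-3.413, 0) = 0
Node u (S = 40.25): V_u = e^(−0.01)·[0.2002·11.2875 + 0.7998·3.2375] = 4.8013
Node d (S = 33.25): V_d = e^(−0.01)·[0.2002·3.2375 + 0.7998·0.0000] = 0.6419
Node 0 (S = 35): V_0 = e^(−0.01)·[0.2002·4.8013 + 0.7998·0.6419] = 1.4601

$1.46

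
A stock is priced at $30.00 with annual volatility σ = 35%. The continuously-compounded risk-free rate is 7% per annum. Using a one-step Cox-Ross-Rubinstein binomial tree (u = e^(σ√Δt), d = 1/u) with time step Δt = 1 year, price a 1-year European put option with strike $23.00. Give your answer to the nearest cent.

CRR parameters: u = e^(σ√Δt) = e^(0.35·√1) = 1.4191, d = 1/u = 0.7047
Per-period rate: rΔt = 0.07·1 = 0.07, so R = e^0.07 = 1.0725
Risk-neutral probability p = (e^0.07 − 0.7047)/(1.4191 − 0.7047) = 0.3678/0.7144 = 0.5149
Terminal stock prices: S_u = 42.57, S_d = 21.14
Terminal payoffs (K − S): max(-19.57, 0) = 0, max(1.859, 0) = 1.859
Node 0 (S = 30): V_0 = e^(−0.07)·[0.5149·0.0000 + 0.4851·1.8594] = 0.8410

$0.84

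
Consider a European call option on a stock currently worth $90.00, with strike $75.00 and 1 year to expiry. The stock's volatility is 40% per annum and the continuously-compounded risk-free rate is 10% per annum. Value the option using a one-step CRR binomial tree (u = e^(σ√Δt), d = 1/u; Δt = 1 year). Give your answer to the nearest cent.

$28.39

CRR parameters: u = e^(σ√Δt) = e^(0.4·√1) = 1.4918, d = 1/u = 0.6703
Per-period rate: rΔt = 0.1·1 = 0.1, so R = e^0.1 = 1.1052
Risk-neutral probability p = (e^0.1 − 0.6703)/(1.4918 − 0.6703) = 0.4349/0.8215 = 0.5293
Terminal stock prices: S_u = 134.3, S_d = 60.33
Terminal payoffs (S − K): max(59.26, 0) = 59.26, max(-14.67, 0) = 0
Node 0 (S = 90): V_0 = e^(−0.1)·[0.5293·59.2642 + 0.4707·0.0000] = 28.3853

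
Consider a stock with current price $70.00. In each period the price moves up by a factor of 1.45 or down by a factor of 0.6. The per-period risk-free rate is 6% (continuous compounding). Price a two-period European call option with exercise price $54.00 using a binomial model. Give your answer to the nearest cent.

Risk-neutral probability p = (e^0.06 − 0.6)/(1.45 − 0.6) = 0.4618/0.8500 = 0.5433
Terminal stock prices: S_uu = 147.2, S_ud = 60.9, S_dd = 25.2
Terminal payoffs (S − K): max(93.18, 0) = 93.18, max(6.9, 0) = 6.9, max(-28.8, 0) = 0
Node u (S = 101.5): V_u = e^(−0.06)·[0.5433·93.1750 + 0.4567·6.9000] = 50.6447
Node d (S = 42): V_d = e^(−0.06)·[0.5433·6.9000 + 0.4567·0.0000] = 3.5307
Node 0 (S = 70): V_0 = e^(−0.06)·[0.5433·50.6447 + 0.4567·3.5307] = 27.4331

$27.43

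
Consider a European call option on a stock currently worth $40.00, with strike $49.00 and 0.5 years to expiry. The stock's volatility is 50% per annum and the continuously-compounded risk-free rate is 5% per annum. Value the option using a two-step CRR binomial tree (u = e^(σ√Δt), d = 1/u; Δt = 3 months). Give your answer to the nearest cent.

$3.54

CRR parameters: u = e^(σ√Δt) = e^(0.5·√0.25) = 1.2840, d = 1/u = 0.7788
Per-period rate: rΔt = 0.05·0.25 = 0.0125, so R = e^0.0125 = 1.0126
Risk-neutral probability p = (e^0.0125 − 0.7788)/(1.2840 − 0.7788) = 0.2338/0.5052 = 0.4627
Terminal stock prices: S_uu = 65.95, S_ud = 40, S_dd = 24.26
Terminal payoffs (S − K): max(16.95, 0) = 16.95, max(-9, 0) = 0, max(-24.74, 0) = 0
Node u (S = 51.36): V_u = e^(−0.0125)·[0.4627·16.9489 + 0.5373·0.0000] = 7.7452
Node d (S = 31.15): V_d = e^(−0.0125)·[0.4627·0.0000 + 0.5373·0.0000] = 0.0000
Node 0 (S = 40): V_0 = e^(−0.0125)·[0.4627·7.7452 + 0.5373·0.0000] = 3.5393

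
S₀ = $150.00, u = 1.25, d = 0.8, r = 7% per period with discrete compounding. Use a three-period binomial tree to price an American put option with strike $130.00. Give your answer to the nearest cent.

Risk-neutral probability p = (1 + 0.07 − 0.8)/(1.25 − 0.8) = 0.2700/0.4500 = 0.6000
Terminal stock prices: S_uuu = 293, S_uud = 187.5, S_udd = 120, S_ddd = 76.8
Terminal payoffs (K − S): max(-163, 0) = 0, max(-57.5, 0) = 0, max(10, 0) = 10, max(53.2, 0) = 53.2
Node uu (S = 234.4): continuation = 1/1.07·[0.6000·0.0000 + 0.4000·0.0000] = 0.0000; exercise value = 0.0000 ≤ continuation, so V_uu = 0.0000
Node ud (S = 150): continuation = 1/1.07·[0.6000·0.0000 + 0.4000·10.0000] = 3.7383; exercise value = 0.0000 ≤ continuation, so V_ud = 3.7383
Node dd (S = 96): continuation = 1/1.07·[0.6000·10.0000 + 0.4000·53.2000] = 25.4953; exercise value = 34.0000 > continuation, so V_dd = 34.0000 (exercise)
Node u (S = 187.5): continuation = 1/1.07·[0.6000·0.0000 + 0.4000·3.7383] = 1.3975; exercise value = 0.0000 ≤ continuation, so V_u = 1.3975
Node d (S = 120): continuation = 1/1.07·[0.6000·3.7383 + 0.4000·34.0000] = 14.8065; exercise value = 10.0000 ≤ continuation, so V_d = 14.8065
Node 0 (S = 150): continuation = 1/1.07·[0.6000·1.3975 + 0.4000·14.8065] = 6.3188; exercise value = 0.0000 ≤ continuation, so V_0 = 6.3188

$6.32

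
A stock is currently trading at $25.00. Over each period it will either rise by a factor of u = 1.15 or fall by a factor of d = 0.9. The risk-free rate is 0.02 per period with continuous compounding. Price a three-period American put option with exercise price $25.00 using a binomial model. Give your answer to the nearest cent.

Risk-neutral probability p = (e^0.02 − 0.9)/(1.15 − 0.9) = 0.1202/0.2500 = 0.4808
Terminal stock prices: S_uuu = 38.02, S_uud = 29.76, S_udd = 23.29, S_ddd = 18.23
Terminal payoffs (K − S): max(-13.02, 0) = 0, max(-4.756, 0) = 0, max(1.713, 0) = 1.713, max(6.775, 0) = 6.775
Node uu (S = 33.06): continuation = e^(−0.02)·[0.4808·0.0000 + 0.5192·0.0000] = 0.0000; exercise value = 0.0000 ≤ continuation, so V_uu = 0.0000
Node ud (S = 25.87): continuation = e^(−0.02)·[0.4808·0.0000 + 0.5192·1.7125] = 0.8715; exercise value = 0.0000 ≤ continuation, so V_ud = 0.8715
Node dd (S = 20.25): continuation = e^(−0.02)·[0.4808·1.7125 + 0.5192·6.7750] = 4.2550; exercise value = 4.7500 > continuation, so V_dd = 4.7500 (exercise)
Node u (S = 28.75): continuation = e^(−0.02)·[0.4808·0.0000 + 0.5192·0.8715] = 0.4435; exercise value = 0.0000 ≤ continuation, so V_u = 0.4435
Node d (S = 22.5): continuation = e^(−0.02)·[0.4808·0.8715 + 0.5192·4.7500] = 2.8281; exercise value = 2.5000 ≤ continuation, so V_d = 2.8281
Node 0 (S = 25): continuation = e^(−0.02)·[0.4808·0.4435 + 0.5192·2.8281] = 1.6483; exercise value = 0.0000 ≤ continuation, so V_0 = 1.6483

$1.65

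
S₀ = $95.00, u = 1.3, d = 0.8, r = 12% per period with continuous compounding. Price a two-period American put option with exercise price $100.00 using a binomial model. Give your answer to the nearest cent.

$7.56

Risk-neutral probability p = (e^0.12 − 0.8)/(1.3 − 0.8) = 0.3275/0.5000 = 0.6550
Terminal stock prices: S_uu = 160.6, S_ud = 98.8, S_dd = 60.8
Terminal payoffs (K − S): max(-60.55, 0) = 0, max(1.2, 0) = 1.2, max(39.2, 0) = 39.2
Node u (S = 123.5): continuation = e^(−0.12)·[0.6550·0.0000 + 0.3450·1.2000] = 0.3672; exercise value = 0.0000 ≤ continuation, so V_u = 0.3672
Node d (S = 76): continuation = e^(−0.12)·[0.6550·1.2000 + 0.3450·39.2000] = 12.6920; exercise value = 24.0000 > continuation, so V_d = 24.0000 (exercise)
Node 0 (S = 95): continuation = e^(−0.12)·[0.6550·0.3672 + 0.3450·24.0000] = 7.5571; exercise value = 5.0000 ≤ continuation, so V_0 = 7.5571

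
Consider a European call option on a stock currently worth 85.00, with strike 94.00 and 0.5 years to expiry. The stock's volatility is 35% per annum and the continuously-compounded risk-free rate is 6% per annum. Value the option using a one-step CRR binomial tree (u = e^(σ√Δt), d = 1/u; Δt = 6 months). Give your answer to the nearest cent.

7.20

CRR parameters: u = e^(σ√Δt) = e^(0.35·√0.5) = 1.2808, d = 1/u = 0.7808
Per-period rate: rΔt = 0.06·0.5 = 0.03, so R = e^0.03 = 1.0305
Risk-neutral probability p = (e^0.03 − 0.7808)/(1.2808 − 0.7808) = 0.2497/0.5000 = 0.4993
Terminal stock prices: S_u = 108.9, S_d = 66.36
Terminal payoffs (S − K): max(14.87, 0) = 14.87, max(-27.64, 0) = 0
Node 0 (S = 85): V_0 = e^(−0.03)·[0.4993·14.8683 + 0.5007·0.0000] = 7.2050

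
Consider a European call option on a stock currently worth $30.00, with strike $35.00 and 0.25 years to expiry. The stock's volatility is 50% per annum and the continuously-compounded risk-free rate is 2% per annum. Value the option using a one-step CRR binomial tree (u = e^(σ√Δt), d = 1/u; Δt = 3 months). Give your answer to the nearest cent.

CRR parameters: u = e^(σ√Δt) = e^(0.5·√0.25) = 1.2840, d = 1/u = 0.7788
Per-period rate: rΔt = 0.02·0.25 = 0.005, so R = e^0.005 = 1.0050
Risk-neutral probability p = (e^0.005 − 0.7788)/(1.2840 − 0.7788) = 0.2262/0.5052 = 0.4477
Terminal stock prices: S_u = 38.52, S_d = 23.36
Terminal payoffs (S − K): max(3.521, 0) = 3.521, max(-11.64, 0) = 0
Node 0 (S = 30): V_0 = e^(−0.005)·[0.4477·3.5208 + 0.5523·0.0000] = 1.5685

$1.57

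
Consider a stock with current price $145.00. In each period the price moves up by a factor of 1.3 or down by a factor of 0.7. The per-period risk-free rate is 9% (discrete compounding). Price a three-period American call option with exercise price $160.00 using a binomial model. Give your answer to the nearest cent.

Risk-neutral probability p = (1 + 0.09 − 0.7)/(1.3 − 0.7) = 0.3900/0.6000 = 0.6500
Terminal stock prices: S_uuu = 318.6, S_uud = 171.5, S_udd = 92.36, S_ddd = 49.73
Terminal payoffs (S − K): max(158.6, 0) = 158.6, max(11.53, 0) = 11.53, max(-67.64, 0) = 0, max(-110.3, 0) = 0
Node uu (S = 245.1): continuation = 1/1.09·[0.6500·158.5650 + 0.3500·11.5350] = 98.2610; exercise value = 85.0500 ≤ continuation, so V_uu = 98.2610
Node ud (S = 131.9): continuation = 1/1.09·[0.6500·11.5350 + 0.3500·0.0000] = 6.8787; exercise value = 0.0000 ≤ continuation, so V_ud = 6.8787
Node dd (S = 71.05): continuation = 1/1.09·[0.6500·0.0000 + 0.3500·0.0000] = 0.0000; exercise value = 0.0000 ≤ continuation, so V_dd = 0.0000
Node u (S = 188.5): continuation = 1/1.09·[0.6500·98.2610 + 0.3500·6.8787] = 60.8048; exercise value = 28.5000 ≤ continuation, so V_u = 60.8048
Node d (S = 101.5): continuation = 1/1.09·[0.6500·6.8787 + 0.3500·0.0000] = 4.1020; exercise value = 0.0000 ≤ continuation, so V_d = 4.1020
Node 0 (S = 145): continuation = 1/1.09·[0.6500·60.8048 + 0.3500·4.1020] = 37.5769; exercise value = 0.0000 ≤ continuation, so V_0 = 37.5769

$37.58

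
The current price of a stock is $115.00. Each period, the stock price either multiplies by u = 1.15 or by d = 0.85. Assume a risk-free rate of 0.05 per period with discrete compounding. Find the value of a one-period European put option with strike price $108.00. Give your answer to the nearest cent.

Risk-neutral probability p = (1 + 0.05 − 0.85)/(1.15 − 0.85) = 0.2000/0.3000 = 0.6667
Terminal stock prices: S_u = 132.2, S_d = 97.75
Terminal payoffs (K − S): max(-24.25, 0) = 0, max(10.25, 0) = 10.25
Node 0 (S = 115): V_0 = 1/1.05·[0.6667·0.0000 + 0.3333·10.2500] = 3.2540

$3.25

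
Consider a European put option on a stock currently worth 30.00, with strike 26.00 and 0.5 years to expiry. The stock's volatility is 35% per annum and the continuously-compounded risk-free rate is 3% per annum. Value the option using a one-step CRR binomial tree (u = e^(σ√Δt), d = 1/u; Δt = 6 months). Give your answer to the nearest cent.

CRR parameters: u = e^(σ√Δt) = e^(0.35·√0.5) = 1.2808, d = 1/u = 0.7808
Per-period rate: rΔt = 0.03·0.5 = 0.015, so R = e^0.015 = 1.0151
Risk-neutral probability p = (e^0.015 − 0.7808)/(1.2808 − 0.7808) = 0.2344/0.5000 = 0.4687
Terminal stock prices: S_u = 38.42, S_d = 23.42
Terminal payoffs (K − S): max(-12.42, 0) = 0, max(2.577, 0) = 2.577
Node 0 (S = 30): V_0 = e^(−0.015)·[0.4687·0.0000 + 0.5313·2.5772] = 1.3490

1.35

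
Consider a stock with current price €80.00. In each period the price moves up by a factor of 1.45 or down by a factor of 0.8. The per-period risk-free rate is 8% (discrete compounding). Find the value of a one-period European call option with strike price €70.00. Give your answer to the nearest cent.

Risk-neutral probability p = (1 + 0.08 − 0.8)/(1.45 − 0.8) = 0.2800/0.6500 = 0.4308
Terminal stock prices: S_u = 116, S_d = 64
Terminal payoffs (S − K): max(46, 0) = 46, max(-6, 0) = 0
Node 0 (S = 80): V_0 = 1/1.08·[0.4308·46.0000 + 0.5692·0.0000] = 18.3476

€18.35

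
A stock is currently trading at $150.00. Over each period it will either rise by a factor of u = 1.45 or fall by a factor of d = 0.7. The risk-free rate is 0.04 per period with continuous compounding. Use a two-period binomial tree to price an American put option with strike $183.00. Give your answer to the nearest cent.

Risk-neutral probability p = (e^0.04 − 0.7)/(1.45 − 0.7) = 0.3408/0.7500 = 0.4544
Terminal stock prices: S_uu = 315.4, S_ud = 152.2, S_dd = 73.5
Terminal payoffs (K − S): max(-132.4, 0) = 0, max(30.75, 0) = 30.75, max(109.5, 0) = 109.5
Node u (S = 217.5): continuation = e^(−0.04)·[0.4544·0.0000 + 0.5456·30.7500] = 16.1189; exercise value = 0.0000 ≤ continuation, so V_u = 16.1189
Node d (S = 105): continuation = e^(−0.04)·[0.4544·30.7500 + 0.5456·109.5000] = 70.8245; exercise value = 78.0000 > continuation, so V_d = 78.0000 (exercise)
Node 0 (S = 150): continuation = e^(−0.04)·[0.4544·16.1189 + 0.5456·78.0000] = 47.9245; exercise value = 33.0000 ≤ continuation, so V_0 = 47.9245

$47.92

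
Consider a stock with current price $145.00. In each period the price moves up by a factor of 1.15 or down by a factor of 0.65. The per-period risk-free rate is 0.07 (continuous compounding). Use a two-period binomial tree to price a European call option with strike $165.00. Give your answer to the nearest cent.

$16.61

Risk-neutral probability p = (e^0.07 − 0.65)/(1.15 − 0.65) = 0.4225/0.5000 = 0.8450
Terminal stock prices: S_uu = 191.8, S_ud = 108.4, S_dd = 61.26
Terminal payoffs (S − K): max(26.76, 0) = 26.76, max(-56.61, 0) = 0, max(-103.7, 0) = 0
Node u (S = 166.8): V_u = e^(−0.07)·[0.8450·26.7625 + 0.1550·0.0000] = 21.0859
Node d (S = 94.25): V_d = e^(−0.07)·[0.8450·0.0000 + 0.1550·0.0000] = 0.0000
Node 0 (S = 145): V_0 = e^(−0.07)·[0.8450·21.0859 + 0.1550·0.0000] = 16.6133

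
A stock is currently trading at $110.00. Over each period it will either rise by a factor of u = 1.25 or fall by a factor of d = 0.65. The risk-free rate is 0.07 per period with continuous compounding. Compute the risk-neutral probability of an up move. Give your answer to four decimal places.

p = 0.7042

Risk-neutral probability p = (e^0.07 − 0.65)/(1.25 − 0.65) = 0.4225/0.6000 = 0.7042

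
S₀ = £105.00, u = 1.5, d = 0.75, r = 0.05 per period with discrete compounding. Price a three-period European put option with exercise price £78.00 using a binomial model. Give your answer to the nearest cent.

Risk-neutral probability p = (1 + 0.05 − 0.75)/(1.5 − 0.75) = 0.3000/0.7500 = 0.4000
Terminal stock prices: S_uuu = 354.4, S_uud = 177.2, S_udd = 88.59, S_ddd = 44.3
Terminal payoffs (K − S): max(-276.4, 0) = 0, max(-99.19, 0) = 0, max(-10.59, 0) = 0, max(33.7, 0) = 33.7
Node uu (S = 236.2): V_uu = 1/1.05·[0.4000·0.0000 + 0.6000·0.0000] = 0.0000
Node ud (S = 118.1): V_ud = 1/1.05·[0.4000·0.0000 + 0.6000·0.0000] = 0.0000
Node dd (S = 59.06): V_dd = 1/1.05·[0.4000·0.0000 + 0.6000·33.7031] = 19.2589
Node u (S = 157.5): V_u = 1/1.05·[0.4000·0.0000 + 0.6000·0.0000] = 0.0000
Node d (S = 78.75): V_d = 1/1.05·[0.4000·0.0000 + 0.6000·19.2589] = 11.0051
Node 0 (S = 105): V_0 = 1/1.05·[0.4000·0.0000 + 0.6000·11.0051] = 6.2886

£6.29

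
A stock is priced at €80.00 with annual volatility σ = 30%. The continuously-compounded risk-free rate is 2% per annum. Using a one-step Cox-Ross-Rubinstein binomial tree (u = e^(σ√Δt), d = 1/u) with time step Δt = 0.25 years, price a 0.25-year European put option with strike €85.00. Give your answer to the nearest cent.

CRR parameters: u = e^(σ√Δt) = e^(0.3·√0.25) = 1.1618, d = 1/u = 0.8607
Per-period rate: rΔt = 0.02·0.25 = 0.005, so R = e^0.005 = 1.0050
Risk-neutral probability p = (e^0.005 − 0.8607)/(1.1618 − 0.8607) = 0.1443/0.3011 = 0.4792
Terminal stock prices: S_u = 92.95, S_d = 68.86
Terminal payoffs (K − S): max(-7.947, 0) = 0, max(16.14, 0) = 16.14
Node 0 (S = 80): V_0 = e^(−0.005)·[0.4792·0.0000 + 0.5208·16.1434] = 8.3653

€8.37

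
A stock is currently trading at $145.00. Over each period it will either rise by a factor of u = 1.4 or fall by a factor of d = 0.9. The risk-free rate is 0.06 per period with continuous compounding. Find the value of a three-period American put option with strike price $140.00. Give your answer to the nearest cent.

Risk-neutral probability p = (e^0.06 − 0.9)/(1.4 − 0.9) = 0.1618/0.5000 = 0.3237
Terminal stock prices: S_uuu = 397.9, S_uud = 255.8, S_udd = 164.4, S_ddd = 105.7
Terminal payoffs (K − S): max(-257.9, 0) = 0, max(-115.8, 0) = 0, max(-24.43, 0) = 0, max(34.29, 0) = 34.29
Node uu (S = 284.2): continuation = e^(−0.06)·[0.3237·0.0000 + 0.6763·0.0000] = 0.0000; exercise value = 0.0000 ≤ continuation, so V_uu = 0.0000
Node ud (S = 182.7): continuation = e^(−0.06)·[0.3237·0.0000 + 0.6763·0.0000] = 0.0000; exercise value = 0.0000 ≤ continuation, so V_ud = 0.0000
Node dd (S = 117.5): continuation = e^(−0.06)·[0.3237·0.0000 + 0.6763·34.2950] = 21.8439; exercise value = 22.5500 > continuation, so V_dd = 22.5500 (exercise)
Node u (S = 203): continuation = e^(−0.06)·[0.3237·0.0000 + 0.6763·0.0000] = 0.0000; exercise value = 0.0000 ≤ continuation, so V_u = 0.0000
Node d (S = 130.5): continuation = e^(−0.06)·[0.3237·0.0000 + 0.6763·22.5500] = 14.3630; exercise value = 9.5000 ≤ continuation, so V_d = 14.3630
Node 0 (S = 145): continuation = e^(−0.06)·[0.3237·0.0000 + 0.6763·14.3630] = 9.1484; exercise value = 0.0000 ≤ continuation, so V_0 = 9.1484

$9.15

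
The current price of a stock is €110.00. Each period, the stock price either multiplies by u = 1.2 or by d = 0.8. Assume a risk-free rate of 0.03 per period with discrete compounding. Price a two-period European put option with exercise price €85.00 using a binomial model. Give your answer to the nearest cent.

Risk-neutral probability p = (1 + 0.03 − 0.8)/(1.2 − 0.8) = 0.2300/0.4000 = 0.5750
Terminal stock prices: S_uu = 158.4, S_ud = 105.6, S_dd = 70.4
Terminal payoffs (K − S): max(-73.4, 0) = 0, max(-20.6, 0) = 0, max(14.6, 0) = 14.6
Node u (S = 132): V_u = 1/1.03·[0.5750·0.0000 + 0.4250·0.0000] = 0.0000
Node d (S = 88): V_d = 1/1.03·[0.5750·0.0000 + 0.4250·14.6000] = 6.0243
Node 0 (S = 110): V_0 = 1/1.03·[0.5750·0.0000 + 0.4250·6.0243] = 2.4857

€2.49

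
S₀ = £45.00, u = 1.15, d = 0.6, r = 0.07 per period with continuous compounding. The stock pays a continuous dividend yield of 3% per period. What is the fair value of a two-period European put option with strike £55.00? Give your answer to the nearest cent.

£7.96

Per-period risk-free factor R = e^0.07 = 1.0725; dividend-adjusted growth = e^(0.07−0.03) = 1.0408.
Risk-neutral probability p = (1.0408 − 0.6)/(1.15 − 0.6) = 0.4408/0.5500 = 0.8015
Terminal stock prices: S_uu = 59.51, S_ud = 31.05, S_dd = 16.2
Terminal payoffs (K − S): max(-4.512, 0) = 0, max(23.95, 0) = 23.95, max(38.8, 0) = 38.8
Node u (S = 51.75): V_u = e^(−0.07)·[0.8015·0.0000 + 0.1985·23.9500] = 4.4332
Node d (S = 27): V_d = e^(−0.07)·[0.8015·23.9500 + 0.1985·38.8000] = 25.0796
Node 0 (S = 45): V_0 = e^(−0.07)·[0.8015·4.4332 + 0.1985·25.0796] = 7.9553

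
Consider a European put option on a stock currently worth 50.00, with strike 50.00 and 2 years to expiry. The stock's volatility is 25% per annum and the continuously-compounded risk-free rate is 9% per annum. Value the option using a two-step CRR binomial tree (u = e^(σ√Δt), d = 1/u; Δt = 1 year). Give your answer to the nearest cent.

2.32

CRR parameters: u = e^(σ√Δt) = e^(0.25·√1) = 1.2840, d = 1/u = 0.7788
Per-period rate: rΔt = 0.09·1 = 0.09, so R = e^0.09 = 1.0942
Risk-neutral probability p = (e^0.09 − 0.7788)/(1.2840 − 0.7788) = 0.3154/0.5052 = 0.6242
Terminal stock prices: S_uu = 82.44, S_ud = 50, S_dd = 30.33
Terminal payoffs (K − S): max(-32.44, 0) = 0, max(0, 0) = 0, max(19.67, 0) = 19.67
Node u (S = 64.2): V_u = e^(−0.09)·[0.6242·0.0000 + 0.3758·0.0000] = 0.0000
Node d (S = 38.94): V_d = e^(−0.09)·[0.6242·0.0000 + 0.3758·19.6735] = 6.7565
Node 0 (S = 50): V_0 = e^(−0.09)·[0.6242·0.0000 + 0.3758·6.7565] = 2.3204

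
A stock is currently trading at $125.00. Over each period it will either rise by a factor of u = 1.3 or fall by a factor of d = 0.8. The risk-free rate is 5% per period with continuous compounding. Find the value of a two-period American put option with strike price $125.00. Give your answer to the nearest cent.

$11.83

Risk-neutral probability p = (e^0.05 − 0.8)/(1.3 − 0.8) = 0.2513/0.5000 = 0.5025
Terminal stock prices: S_uu = 211.3, S_ud = 130, S_dd = 80
Terminal payoffs (K − S): max(-86.25, 0) = 0, max(-5, 0) = 0, max(45, 0) = 45
Node u (S = 162.5): continuation = e^(−0.05)·[0.5025·0.0000 + 0.4975·0.0000] = 0.0000; exercise value = 0.0000 ≤ continuation, so V_u = 0.0000
Node d (S = 100): continuation = e^(−0.05)·[0.5025·0.0000 + 0.4975·45.0000] = 21.2938; exercise value = 25.0000 > continuation, so V_d = 25.0000 (exercise)
Node 0 (S = 125): continuation = e^(−0.05)·[0.5025·0.0000 + 0.4975·25.0000] = 11.8299; exercise value = 0.0000 ≤ continuation, so V_0 = 11.8299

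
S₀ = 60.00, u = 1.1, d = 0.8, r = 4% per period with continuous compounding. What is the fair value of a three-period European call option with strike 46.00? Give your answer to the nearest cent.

19.62

Risk-neutral probability p = (e^0.04 − 0.8)/(1.1 − 0.8) = 0.2408/0.3000 = 0.8027
Terminal stock prices: S_uuu = 79.86, S_uud = 58.08, S_udd = 42.24, S_ddd = 30.72
Terminal payoffs (S − K): max(33.86, 0) = 33.86, max(12.08, 0) = 12.08, max(-3.76, 0) = 0, max(-15.28, 0) = 0
Node uu (S = 72.6): V_uu = e^(−0.04)·[0.8027·33.8600 + 0.1973·12.0800] = 28.4037
Node ud (S = 52.8): V_ud = e^(−0.04)·[0.8027·12.0800 + 0.1973·0.0000] = 9.3164
Node dd (S = 38.4): V_dd = e^(−0.04)·[0.8027·0.0000 + 0.1973·0.0000] = 0.0000
Node u (S = 66): V_u = e^(−0.04)·[0.8027·28.4037 + 0.1973·9.3164] = 23.6718
Node d (S = 48): V_d = e^(−0.04)·[0.8027·9.3164 + 0.1973·0.0000] = 7.1851
Node 0 (S = 60): V_0 = e^(−0.04)·[0.8027·23.6718 + 0.1973·7.1851] = 19.6183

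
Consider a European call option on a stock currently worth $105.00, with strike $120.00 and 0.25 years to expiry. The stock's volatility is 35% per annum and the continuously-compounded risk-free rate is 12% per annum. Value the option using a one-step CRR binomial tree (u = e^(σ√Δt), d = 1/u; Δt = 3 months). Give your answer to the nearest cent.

CRR parameters: u = e^(σ√Δt) = e^(0.35·√0.25) = 1.1912, d = 1/u = 0.8395
Per-period rate: rΔt = 0.12·0.25 = 0.03, so R = e^0.03 = 1.0305
Risk-neutral probability p = (e^0.03 − 0.8395)/(1.1912 − 0.8395) = 0.1910/0.3518 = 0.5429
Terminal stock prices: S_u = 125.1, S_d = 88.14
Terminal payoffs (S − K): max(5.081, 0) = 5.081, max(-31.86, 0) = 0
Node 0 (S = 105): V_0 = e^(−0.03)·[0.5429·5.0809 + 0.4571·0.0000] = 2.6770

$2.68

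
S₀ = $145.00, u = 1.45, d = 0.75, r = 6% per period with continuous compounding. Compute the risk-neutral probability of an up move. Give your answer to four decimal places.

p = 0.4455

Risk-neutral probability p = (e^0.06 − 0.75)/(1.45 − 0.75) = 0.3118/0.7000 = 0.4455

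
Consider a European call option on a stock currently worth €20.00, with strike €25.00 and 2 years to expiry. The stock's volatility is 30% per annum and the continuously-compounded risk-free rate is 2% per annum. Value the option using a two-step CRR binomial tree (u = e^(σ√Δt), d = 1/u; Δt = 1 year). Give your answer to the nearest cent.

€2.31

CRR parameters: u = e^(σ√Δt) = e^(0.3·√1) = 1.3499, d = 1/u = 0.7408
Per-period rate: rΔt = 0.02·1 = 0.02, so R = e^0.02 = 1.0202
Risk-neutral probability p = (e^0.02 − 0.7408)/(1.3499 − 0.7408) = 0.2794/0.6090 = 0.4587
Terminal stock prices: S_uu = 36.44, S_ud = 20, S_dd = 10.98
Terminal payoffs (S − K): max(11.44, 0) = 11.44, max(-5, 0) = 0, max(-14.02, 0) = 0
Node u (S = 27): V_u = e^(−0.02)·[0.4587·11.4424 + 0.5413·0.0000] = 5.1450
Node d (S = 14.82): V_d = e^(−0.02)·[0.4587·0.0000 + 0.5413·0.0000] = 0.0000
Node 0 (S = 20): V_0 = e^(−0.02)·[0.4587·5.1450 + 0.5413·0.0000] = 2.3134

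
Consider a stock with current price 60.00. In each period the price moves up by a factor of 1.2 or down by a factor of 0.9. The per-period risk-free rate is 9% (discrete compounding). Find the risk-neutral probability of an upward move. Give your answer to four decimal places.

p = 0.6333

Risk-neutral probability p = (1 + 0.09 − 0.9)/(1.2 − 0.9) = 0.1900/0.3000 = 0.6333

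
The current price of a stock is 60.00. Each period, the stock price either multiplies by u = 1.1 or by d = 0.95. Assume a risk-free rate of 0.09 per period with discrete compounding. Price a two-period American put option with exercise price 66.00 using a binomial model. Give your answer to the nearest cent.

6.00

Risk-neutral probability p = (1 + 0.09 − 0.95)/(1.1 − 0.95) = 0.1400/0.1500 = 0.9333
Terminal stock prices: S_uu = 72.6, S_ud = 62.7, S_dd = 54.15
Terminal payoffs (K − S): max(-6.6, 0) = 0, max(3.3, 0) = 3.3, max(11.85, 0) = 11.85
Node u (S = 66): continuation = 1/1.09·[0.9333·0.0000 + 0.0667·3.3000] = 0.2018; exercise value = 0.0000 ≤ continuation, so V_u = 0.2018
Node d (S = 57): continuation = 1/1.09·[0.9333·3.3000 + 0.0667·11.8500] = 3.5505; exercise value = 9.0000 > continuation, so V_d = 9.0000 (exercise)
Node 0 (S = 60): continuation = 1/1.09·[0.9333·0.2018 + 0.0667·9.0000] = 0.7233; exercise value = 6.0000 > continuation, so V_0 = 6.0000 (exercise)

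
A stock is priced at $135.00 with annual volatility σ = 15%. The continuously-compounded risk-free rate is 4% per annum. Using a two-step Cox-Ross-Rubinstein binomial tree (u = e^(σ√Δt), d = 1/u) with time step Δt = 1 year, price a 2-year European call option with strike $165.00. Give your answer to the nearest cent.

$5.69

CRR parameters: u = e^(σ√Δt) = e^(0.15·√1) = 1.1618, d = 1/u = 0.8607
Per-period rate: rΔt = 0.04·1 = 0.04, so R = e^0.04 = 1.0408
Risk-neutral probability p = (e^0.04 − 0.8607)/(1.1618 − 0.8607) = 0.1801/0.3011 = 0.5981
Terminal stock prices: S_uu = 182.2, S_ud = 135, S_dd = 100
Terminal payoffs (S − K): max(17.23, 0) = 17.23, max(-30, 0) = 0, max(-64.99, 0) = 0
Node u (S = 156.8): V_u = e^(−0.04)·[0.5981·17.2309 + 0.4019·0.0000] = 9.9017
Node d (S = 116.2): V_d = e^(−0.04)·[0.5981·0.0000 + 0.4019·0.0000] = 0.0000
Node 0 (S = 135): V_0 = e^(−0.04)·[0.5981·9.9017 + 0.4019·0.0000] = 5.6900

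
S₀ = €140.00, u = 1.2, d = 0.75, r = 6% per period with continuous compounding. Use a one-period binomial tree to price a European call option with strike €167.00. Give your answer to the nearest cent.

€0.65

Risk-neutral probability p = (e^0.06 − 0.75)/(1.2 − 0.75) = 0.3118/0.4500 = 0.6930
Terminal stock prices: S_u = 168, S_d = 105
Terminal payoffs (S − K): max(1, 0) = 1, max(-62, 0) = 0
Node 0 (S = 140): V_0 = e^(−0.06)·[0.6930·1.0000 + 0.3070·0.0000] = 0.6526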